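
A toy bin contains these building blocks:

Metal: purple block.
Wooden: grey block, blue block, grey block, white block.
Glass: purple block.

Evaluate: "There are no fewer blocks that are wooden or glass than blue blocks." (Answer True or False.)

There are 5 blocks that are wooden or glass.
There is 1 blue block.
The claim requires 5 ≥ 1, which holds.

True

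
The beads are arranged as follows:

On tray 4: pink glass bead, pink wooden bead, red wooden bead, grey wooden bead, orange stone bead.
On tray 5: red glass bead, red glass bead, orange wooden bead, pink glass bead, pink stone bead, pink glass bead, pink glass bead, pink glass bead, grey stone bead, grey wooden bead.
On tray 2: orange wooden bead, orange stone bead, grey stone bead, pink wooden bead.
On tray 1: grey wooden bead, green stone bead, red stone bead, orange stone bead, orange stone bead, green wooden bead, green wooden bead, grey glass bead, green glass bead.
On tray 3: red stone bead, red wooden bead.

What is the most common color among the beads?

pink

Counts by color: pink 8, red 6, grey 6, orange 6, green 4.
The maximum is 8, held uniquely by pink.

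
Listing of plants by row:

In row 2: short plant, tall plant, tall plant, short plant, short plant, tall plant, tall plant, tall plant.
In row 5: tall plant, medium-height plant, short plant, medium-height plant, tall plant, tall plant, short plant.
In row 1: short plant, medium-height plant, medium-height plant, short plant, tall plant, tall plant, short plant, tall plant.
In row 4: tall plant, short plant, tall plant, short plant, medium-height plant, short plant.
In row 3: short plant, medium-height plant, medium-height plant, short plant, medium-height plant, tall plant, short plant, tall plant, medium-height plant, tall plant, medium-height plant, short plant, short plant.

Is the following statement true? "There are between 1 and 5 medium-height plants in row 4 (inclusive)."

|medium-height plants in row 4| = 1.
The claim requires 1 ≤ 1 ≤ 5, which holds.

True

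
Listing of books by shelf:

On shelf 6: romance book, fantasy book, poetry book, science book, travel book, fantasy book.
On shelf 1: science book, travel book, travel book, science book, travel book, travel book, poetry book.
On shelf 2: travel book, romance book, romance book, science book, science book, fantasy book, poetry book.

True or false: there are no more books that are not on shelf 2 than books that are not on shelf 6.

True

books that are not on shelf 2: 13.
books that are not on shelf 6: 14.
The claim requires 13 ≤ 14, which holds.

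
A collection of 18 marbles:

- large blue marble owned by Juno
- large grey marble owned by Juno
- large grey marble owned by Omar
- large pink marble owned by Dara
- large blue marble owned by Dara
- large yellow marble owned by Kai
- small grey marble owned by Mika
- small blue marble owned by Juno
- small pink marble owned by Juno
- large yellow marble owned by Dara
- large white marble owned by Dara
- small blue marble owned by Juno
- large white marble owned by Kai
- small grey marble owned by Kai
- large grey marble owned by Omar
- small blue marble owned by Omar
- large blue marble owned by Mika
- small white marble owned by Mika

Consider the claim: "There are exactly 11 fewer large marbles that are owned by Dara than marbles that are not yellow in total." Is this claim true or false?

False

large marbles owned by Dara: 4.
marbles that are not yellow: 16.
The claim requires 16 − 4 (= 12) to equal 11, which does not hold.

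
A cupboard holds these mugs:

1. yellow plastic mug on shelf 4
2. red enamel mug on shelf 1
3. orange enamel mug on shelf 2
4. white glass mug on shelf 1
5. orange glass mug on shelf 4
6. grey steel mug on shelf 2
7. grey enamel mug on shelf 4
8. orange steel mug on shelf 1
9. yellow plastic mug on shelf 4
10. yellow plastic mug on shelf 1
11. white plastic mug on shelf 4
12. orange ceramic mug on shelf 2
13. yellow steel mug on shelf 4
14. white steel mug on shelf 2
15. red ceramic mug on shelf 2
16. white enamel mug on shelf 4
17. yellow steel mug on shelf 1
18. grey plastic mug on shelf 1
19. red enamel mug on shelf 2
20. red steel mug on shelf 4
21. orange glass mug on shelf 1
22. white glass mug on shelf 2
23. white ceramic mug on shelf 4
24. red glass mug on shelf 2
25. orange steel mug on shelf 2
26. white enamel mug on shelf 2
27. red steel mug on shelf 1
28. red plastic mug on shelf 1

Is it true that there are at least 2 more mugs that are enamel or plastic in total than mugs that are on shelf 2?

mugs that are enamel or plastic: 12.
mugs on shelf 2: 10.
The claim requires 12 − 10 = 2 ≥ 2, which holds.

True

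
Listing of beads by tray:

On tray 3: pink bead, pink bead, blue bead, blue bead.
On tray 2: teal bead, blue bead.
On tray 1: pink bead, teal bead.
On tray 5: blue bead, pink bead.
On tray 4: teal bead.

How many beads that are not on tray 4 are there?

Total beads: 11; with the excluded value: 1; remaining 11 − 1 = 10.

10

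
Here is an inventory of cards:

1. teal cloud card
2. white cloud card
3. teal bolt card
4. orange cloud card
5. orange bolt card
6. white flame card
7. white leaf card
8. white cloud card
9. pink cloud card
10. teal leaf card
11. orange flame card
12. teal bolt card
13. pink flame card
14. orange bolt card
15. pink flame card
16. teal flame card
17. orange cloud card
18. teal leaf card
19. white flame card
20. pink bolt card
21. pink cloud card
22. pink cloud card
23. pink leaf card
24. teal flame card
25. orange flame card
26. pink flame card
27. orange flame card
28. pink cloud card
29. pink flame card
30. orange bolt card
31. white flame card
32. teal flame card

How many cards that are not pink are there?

Total cards: 32; with the excluded value: 10; remaining 32 − 10 = 22.

22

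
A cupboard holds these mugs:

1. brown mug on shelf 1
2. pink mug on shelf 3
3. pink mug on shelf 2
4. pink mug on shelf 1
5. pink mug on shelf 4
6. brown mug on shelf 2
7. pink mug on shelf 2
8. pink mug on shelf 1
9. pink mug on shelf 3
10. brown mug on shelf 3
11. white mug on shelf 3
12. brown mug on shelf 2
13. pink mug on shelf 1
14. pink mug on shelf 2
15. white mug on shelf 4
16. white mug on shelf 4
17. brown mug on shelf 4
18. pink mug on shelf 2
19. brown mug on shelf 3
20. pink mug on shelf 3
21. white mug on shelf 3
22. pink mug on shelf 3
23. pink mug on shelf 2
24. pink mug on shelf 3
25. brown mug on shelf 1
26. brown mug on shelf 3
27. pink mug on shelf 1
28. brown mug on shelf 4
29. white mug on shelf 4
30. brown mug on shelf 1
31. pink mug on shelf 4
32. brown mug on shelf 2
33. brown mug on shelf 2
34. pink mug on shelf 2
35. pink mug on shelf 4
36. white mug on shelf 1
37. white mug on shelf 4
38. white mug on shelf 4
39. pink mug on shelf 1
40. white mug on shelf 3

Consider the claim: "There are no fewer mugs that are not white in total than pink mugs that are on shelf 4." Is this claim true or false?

True

mugs that are not white: 31.
pink mugs on shelf 4: 3.
The claim requires 31 ≥ 3, which holds.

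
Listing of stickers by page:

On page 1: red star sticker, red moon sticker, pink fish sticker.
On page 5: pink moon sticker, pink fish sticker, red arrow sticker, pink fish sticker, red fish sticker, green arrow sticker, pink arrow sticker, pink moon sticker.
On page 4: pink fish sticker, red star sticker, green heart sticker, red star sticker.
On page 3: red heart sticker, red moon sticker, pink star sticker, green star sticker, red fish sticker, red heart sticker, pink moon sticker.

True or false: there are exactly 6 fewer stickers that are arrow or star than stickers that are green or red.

There are 8 stickers that are arrow or star.
There are 13 stickers that are green or red.
The claim requires 13 − 8 (= 5) to equal 6, which does not hold.

False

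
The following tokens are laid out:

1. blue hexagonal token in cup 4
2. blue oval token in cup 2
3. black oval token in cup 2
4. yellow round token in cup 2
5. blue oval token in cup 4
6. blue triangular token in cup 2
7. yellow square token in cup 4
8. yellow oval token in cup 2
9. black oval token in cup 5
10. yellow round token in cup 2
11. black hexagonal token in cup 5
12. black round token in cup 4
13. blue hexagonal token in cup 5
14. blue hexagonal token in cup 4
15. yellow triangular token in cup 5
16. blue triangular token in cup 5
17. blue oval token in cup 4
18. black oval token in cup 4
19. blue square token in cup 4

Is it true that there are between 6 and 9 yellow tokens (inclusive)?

|yellow tokens| = 5.
The claim requires 6 ≤ 5 ≤ 9, which does not hold.

False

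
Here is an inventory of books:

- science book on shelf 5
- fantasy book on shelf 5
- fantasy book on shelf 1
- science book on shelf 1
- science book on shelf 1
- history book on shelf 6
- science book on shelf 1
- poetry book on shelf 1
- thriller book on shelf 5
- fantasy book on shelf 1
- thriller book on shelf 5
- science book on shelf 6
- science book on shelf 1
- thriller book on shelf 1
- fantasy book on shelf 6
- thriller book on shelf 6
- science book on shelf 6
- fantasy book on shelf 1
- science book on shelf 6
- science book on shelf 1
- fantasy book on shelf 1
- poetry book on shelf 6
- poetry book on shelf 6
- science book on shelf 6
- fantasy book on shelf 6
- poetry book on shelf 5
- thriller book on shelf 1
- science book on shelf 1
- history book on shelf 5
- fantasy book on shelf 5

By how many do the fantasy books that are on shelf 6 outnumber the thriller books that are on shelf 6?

fantasy books on shelf 6: 2.
thriller books on shelf 6: 1.
2 − 1 = 1.

1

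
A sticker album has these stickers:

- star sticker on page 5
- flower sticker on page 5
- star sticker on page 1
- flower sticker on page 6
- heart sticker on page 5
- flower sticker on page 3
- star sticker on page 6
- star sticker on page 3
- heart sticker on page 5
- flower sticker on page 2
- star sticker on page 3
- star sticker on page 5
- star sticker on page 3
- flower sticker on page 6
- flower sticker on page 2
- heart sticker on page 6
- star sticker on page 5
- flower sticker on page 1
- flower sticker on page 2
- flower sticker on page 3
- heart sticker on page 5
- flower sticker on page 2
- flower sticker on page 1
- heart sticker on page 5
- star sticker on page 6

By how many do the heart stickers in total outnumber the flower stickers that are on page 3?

heart stickers: 5.
flower stickers on page 3: 2.
5 − 2 = 3.

3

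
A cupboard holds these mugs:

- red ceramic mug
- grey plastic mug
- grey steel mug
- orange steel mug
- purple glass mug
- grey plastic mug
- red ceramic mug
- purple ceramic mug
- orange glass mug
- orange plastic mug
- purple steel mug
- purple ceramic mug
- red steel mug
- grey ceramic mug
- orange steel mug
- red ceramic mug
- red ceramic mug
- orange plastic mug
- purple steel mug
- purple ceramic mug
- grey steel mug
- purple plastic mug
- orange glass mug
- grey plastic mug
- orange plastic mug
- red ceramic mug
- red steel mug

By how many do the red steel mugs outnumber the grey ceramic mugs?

red steel mugs: 2.
grey ceramic mugs: 1.
2 − 1 = 1.

1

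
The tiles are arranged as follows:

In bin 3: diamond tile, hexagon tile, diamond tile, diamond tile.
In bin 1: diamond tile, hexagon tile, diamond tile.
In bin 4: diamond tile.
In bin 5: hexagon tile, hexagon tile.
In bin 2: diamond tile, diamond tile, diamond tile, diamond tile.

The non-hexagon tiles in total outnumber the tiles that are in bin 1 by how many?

non-hexagon tiles: 10.
tiles in bin 1: 3.
10 − 3 = 7.

7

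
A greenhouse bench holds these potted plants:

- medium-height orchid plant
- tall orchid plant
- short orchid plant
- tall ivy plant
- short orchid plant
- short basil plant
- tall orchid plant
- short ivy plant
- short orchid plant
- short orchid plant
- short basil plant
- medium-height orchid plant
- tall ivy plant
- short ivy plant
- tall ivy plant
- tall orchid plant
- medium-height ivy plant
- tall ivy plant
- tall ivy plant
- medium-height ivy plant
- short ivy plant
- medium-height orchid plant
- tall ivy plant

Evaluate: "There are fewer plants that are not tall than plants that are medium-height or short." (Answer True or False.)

False

There are 14 plants that are not tall.
There are 14 plants that are medium-height or short.
The claim requires 14 < 14, which does not hold.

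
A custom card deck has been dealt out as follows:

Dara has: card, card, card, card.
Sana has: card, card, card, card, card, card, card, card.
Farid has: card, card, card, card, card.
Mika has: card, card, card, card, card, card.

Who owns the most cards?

Counts by player: Sana→8, Mika→6, Farid→5, Dara→4.
The maximum is 8, held uniquely by Sana.

Sana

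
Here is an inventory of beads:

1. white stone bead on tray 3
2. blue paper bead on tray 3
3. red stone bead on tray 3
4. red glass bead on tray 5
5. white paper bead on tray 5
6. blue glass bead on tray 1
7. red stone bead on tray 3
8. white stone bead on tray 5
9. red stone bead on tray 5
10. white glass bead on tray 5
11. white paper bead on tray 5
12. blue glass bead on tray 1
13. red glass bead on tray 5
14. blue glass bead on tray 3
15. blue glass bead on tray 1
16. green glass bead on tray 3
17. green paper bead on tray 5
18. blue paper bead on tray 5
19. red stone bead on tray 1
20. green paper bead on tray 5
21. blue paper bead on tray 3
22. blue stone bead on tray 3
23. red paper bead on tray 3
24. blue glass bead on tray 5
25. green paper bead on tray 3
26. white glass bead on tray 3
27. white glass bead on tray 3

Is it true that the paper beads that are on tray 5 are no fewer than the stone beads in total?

False

paper beads on tray 5: 5.
stone beads: 7.
The claim requires 5 ≥ 7, which does not hold.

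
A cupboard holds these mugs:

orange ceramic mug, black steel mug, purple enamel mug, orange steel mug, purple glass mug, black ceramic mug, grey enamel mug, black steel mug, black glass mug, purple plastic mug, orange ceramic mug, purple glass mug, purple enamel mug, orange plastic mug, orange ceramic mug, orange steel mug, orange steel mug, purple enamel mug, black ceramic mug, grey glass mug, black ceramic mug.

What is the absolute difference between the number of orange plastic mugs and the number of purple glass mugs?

orange plastic mugs: 1. purple glass mugs: 2.
|1 − 2| = 2 − 1 = 1.

1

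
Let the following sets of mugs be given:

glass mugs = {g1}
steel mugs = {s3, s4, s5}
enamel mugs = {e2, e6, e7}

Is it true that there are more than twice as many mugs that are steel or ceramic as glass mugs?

There are 3 mugs that are steel or ceramic.
There is 1 glass mug.
The claim requires 3 > 2 × 1 = 2, which holds.

True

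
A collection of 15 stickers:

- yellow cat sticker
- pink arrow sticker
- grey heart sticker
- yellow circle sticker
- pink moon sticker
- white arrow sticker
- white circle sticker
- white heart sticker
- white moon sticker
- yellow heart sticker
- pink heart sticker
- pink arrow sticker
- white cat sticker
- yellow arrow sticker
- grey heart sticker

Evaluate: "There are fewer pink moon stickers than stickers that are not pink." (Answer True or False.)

|pink moon stickers| = 1.
|stickers that are not pink| = 11.
The claim requires 1 < 11, which holds.

True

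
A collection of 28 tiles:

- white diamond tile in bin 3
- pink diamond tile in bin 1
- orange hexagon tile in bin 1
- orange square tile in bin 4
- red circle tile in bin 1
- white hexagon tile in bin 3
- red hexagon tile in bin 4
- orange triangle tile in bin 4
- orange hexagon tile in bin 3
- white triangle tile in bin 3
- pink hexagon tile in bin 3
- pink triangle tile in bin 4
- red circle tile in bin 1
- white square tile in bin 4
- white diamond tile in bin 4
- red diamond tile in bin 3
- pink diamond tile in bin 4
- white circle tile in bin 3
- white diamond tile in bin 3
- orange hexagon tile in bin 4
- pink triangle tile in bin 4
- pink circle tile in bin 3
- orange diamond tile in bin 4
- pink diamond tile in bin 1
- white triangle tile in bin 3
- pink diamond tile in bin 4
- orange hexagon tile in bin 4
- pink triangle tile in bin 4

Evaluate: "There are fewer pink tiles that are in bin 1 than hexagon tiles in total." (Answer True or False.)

pink tiles in bin 1: 2.
hexagon tiles: 7.
The claim requires 2 < 7, which holds.

True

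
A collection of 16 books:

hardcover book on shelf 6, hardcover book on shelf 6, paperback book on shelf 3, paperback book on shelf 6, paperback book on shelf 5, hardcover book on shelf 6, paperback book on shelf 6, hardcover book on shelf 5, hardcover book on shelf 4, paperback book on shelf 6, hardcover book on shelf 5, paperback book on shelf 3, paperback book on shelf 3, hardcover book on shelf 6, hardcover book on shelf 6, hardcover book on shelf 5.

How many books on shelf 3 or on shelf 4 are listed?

4

on shelf 3: 3; on shelf 4: 1; together 3 + 1 = 4.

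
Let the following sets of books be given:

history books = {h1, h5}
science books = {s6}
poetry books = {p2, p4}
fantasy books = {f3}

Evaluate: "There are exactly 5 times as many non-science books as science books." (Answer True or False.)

True

There are 5 non-science books.
There is 1 science book.
The claim requires 5 = 5 × 1 = 5, which holds.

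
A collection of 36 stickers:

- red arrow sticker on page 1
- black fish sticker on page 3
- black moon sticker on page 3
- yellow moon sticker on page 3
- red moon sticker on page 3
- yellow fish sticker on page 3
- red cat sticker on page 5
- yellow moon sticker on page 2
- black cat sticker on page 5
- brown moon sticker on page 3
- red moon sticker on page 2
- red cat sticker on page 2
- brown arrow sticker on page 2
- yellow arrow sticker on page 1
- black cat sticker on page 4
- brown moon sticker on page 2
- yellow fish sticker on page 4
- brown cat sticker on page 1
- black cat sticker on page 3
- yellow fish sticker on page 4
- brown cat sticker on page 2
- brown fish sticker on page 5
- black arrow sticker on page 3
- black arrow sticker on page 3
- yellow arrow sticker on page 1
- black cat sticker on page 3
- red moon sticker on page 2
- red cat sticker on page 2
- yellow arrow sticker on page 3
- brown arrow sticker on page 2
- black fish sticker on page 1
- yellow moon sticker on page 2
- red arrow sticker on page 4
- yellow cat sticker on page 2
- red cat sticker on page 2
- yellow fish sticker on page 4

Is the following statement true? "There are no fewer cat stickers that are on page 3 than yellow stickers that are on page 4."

False

|cat stickers on page 3| = 2.
|yellow stickers on page 4| = 3.
The claim requires 2 ≥ 3, which does not hold.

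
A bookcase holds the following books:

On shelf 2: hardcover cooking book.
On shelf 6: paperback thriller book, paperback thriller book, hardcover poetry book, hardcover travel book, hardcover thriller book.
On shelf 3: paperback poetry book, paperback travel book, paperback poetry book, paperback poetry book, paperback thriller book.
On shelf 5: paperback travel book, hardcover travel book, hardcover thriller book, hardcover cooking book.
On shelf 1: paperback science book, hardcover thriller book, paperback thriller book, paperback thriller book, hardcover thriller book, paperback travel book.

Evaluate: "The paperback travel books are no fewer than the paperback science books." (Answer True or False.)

paperback travel books: 3.
paperback science books: 1.
The claim requires 3 ≥ 1, which holds.

True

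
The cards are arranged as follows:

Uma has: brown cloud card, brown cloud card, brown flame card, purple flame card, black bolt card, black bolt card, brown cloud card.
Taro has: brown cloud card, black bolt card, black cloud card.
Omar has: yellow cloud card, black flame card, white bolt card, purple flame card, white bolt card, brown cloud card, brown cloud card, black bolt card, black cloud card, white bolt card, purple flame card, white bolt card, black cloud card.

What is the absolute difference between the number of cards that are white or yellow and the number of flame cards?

0

cards that are white or yellow: 5. flame cards: 5.
|5 − 5| = 5 − 5 = 0.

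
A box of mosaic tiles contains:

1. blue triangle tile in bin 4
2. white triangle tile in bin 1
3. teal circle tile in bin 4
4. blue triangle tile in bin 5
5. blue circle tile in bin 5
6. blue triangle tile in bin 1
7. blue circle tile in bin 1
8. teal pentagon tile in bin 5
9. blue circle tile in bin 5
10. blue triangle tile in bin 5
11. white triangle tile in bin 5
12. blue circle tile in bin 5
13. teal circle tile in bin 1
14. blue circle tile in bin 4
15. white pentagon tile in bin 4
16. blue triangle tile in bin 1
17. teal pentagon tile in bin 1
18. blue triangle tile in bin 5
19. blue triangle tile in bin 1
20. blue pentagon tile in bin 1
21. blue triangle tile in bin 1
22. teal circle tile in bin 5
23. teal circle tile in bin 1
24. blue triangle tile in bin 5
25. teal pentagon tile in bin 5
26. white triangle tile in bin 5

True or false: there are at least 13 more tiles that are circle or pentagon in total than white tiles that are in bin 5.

False

|tiles that are circle or pentagon| = 14.
|white tiles in bin 5| = 2.
The claim requires 14 − 2 = 12 ≥ 13, which does not hold.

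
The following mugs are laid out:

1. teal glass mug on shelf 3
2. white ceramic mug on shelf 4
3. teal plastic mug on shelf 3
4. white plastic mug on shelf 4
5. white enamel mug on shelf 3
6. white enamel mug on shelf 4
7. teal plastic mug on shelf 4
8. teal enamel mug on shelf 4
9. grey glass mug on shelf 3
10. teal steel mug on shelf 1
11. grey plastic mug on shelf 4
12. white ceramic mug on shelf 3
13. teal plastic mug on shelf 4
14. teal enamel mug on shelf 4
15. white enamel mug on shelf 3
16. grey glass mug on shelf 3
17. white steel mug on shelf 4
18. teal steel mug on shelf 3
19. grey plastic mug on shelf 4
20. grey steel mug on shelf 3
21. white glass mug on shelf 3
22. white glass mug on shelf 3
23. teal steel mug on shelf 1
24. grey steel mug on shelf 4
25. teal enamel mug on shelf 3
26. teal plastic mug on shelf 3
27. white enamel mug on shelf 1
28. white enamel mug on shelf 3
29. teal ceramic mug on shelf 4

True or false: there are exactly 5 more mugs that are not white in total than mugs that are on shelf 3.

mugs that are not white: 18.
mugs on shelf 3: 14.
The claim requires 18 − 14 (= 4) to equal 5, which does not hold.

False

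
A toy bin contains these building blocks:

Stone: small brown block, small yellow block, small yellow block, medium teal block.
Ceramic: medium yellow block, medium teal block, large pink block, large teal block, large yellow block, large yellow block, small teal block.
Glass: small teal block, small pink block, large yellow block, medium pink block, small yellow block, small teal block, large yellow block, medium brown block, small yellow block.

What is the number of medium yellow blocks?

1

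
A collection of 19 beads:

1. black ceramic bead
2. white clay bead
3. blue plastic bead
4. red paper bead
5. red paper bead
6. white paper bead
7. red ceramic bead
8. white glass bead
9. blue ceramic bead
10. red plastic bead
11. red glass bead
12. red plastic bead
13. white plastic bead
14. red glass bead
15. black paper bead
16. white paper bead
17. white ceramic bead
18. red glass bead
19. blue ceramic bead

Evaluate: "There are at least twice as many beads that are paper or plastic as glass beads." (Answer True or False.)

There are 9 beads that are paper or plastic.
There are 4 glass beads.
The claim requires 9 ≥ 2 × 4 = 8, which holds.

True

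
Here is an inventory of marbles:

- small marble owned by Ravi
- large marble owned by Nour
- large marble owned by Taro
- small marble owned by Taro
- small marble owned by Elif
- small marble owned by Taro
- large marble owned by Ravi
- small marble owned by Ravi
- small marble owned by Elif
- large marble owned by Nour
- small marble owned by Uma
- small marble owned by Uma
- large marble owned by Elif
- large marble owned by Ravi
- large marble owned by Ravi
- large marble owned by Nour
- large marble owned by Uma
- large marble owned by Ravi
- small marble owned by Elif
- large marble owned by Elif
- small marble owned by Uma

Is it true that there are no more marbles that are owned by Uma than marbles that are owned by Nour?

False

marbles owned by Uma: 4.
marbles owned by Nour: 3.
The claim requires 4 ≤ 3, which does not hold.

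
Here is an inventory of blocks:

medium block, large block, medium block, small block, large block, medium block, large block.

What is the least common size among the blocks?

small

Counts by size: large 3, medium 3, small 1.
The minimum is 1, held uniquely by small.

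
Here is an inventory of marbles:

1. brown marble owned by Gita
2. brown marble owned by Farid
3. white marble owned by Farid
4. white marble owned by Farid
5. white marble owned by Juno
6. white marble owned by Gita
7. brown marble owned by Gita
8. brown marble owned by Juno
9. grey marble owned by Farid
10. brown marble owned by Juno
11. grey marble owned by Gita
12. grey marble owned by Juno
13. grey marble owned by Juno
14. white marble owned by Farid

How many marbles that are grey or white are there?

grey: 4; white: 5; together 4 + 5 = 9.

9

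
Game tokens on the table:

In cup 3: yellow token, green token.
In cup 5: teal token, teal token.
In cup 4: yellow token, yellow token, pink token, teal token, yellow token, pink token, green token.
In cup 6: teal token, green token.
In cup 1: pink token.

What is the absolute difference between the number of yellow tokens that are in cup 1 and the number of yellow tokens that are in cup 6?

yellow tokens in cup 1: 0. yellow tokens in cup 6: 0.
|0 − 0| = 0 − 0 = 0.

0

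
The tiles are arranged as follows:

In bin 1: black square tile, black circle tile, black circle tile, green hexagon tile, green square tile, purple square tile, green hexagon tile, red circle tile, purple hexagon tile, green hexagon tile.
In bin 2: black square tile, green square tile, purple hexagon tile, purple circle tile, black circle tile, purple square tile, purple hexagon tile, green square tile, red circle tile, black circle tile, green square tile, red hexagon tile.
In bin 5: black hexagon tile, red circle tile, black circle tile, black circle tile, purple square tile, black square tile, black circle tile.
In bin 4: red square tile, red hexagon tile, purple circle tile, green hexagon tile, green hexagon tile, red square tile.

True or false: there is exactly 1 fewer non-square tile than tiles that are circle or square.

There are 23 non-square tiles.
There are 24 tiles that are circle or square.
The claim requires 24 − 23 (= 1) to equal 1, which holds.

True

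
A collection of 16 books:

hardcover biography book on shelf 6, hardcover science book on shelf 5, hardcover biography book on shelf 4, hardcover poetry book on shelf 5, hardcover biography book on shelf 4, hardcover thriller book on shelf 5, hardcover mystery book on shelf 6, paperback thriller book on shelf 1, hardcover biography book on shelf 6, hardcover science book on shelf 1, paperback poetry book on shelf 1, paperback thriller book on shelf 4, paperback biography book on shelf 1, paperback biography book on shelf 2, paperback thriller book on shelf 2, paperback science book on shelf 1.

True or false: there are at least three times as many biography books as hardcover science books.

|biography books| = 6.
|hardcover science books| = 2.
The claim requires 6 ≥ 3 × 2 = 6, which holds.

True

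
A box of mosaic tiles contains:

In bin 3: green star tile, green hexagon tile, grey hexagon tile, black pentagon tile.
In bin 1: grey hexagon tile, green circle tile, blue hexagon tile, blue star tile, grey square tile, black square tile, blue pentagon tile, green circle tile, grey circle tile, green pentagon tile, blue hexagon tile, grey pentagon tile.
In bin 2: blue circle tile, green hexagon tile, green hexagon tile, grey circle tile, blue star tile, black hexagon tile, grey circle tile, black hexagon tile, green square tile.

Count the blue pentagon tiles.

1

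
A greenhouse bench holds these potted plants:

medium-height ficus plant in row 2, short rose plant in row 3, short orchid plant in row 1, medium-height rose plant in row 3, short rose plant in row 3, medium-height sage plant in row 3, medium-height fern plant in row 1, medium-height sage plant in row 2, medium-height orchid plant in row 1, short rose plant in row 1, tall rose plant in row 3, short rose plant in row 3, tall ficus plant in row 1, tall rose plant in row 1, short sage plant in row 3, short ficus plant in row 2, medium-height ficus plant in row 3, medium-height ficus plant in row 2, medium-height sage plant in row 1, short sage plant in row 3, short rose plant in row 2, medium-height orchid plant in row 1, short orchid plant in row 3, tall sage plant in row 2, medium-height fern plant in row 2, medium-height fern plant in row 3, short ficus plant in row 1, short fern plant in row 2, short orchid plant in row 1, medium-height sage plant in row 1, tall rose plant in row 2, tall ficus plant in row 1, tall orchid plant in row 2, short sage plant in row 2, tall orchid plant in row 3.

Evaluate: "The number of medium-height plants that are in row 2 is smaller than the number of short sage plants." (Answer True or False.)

False

There are 4 medium-height plants in row 2.
There are 3 short sage plants.
The claim requires 4 < 3, which does not hold.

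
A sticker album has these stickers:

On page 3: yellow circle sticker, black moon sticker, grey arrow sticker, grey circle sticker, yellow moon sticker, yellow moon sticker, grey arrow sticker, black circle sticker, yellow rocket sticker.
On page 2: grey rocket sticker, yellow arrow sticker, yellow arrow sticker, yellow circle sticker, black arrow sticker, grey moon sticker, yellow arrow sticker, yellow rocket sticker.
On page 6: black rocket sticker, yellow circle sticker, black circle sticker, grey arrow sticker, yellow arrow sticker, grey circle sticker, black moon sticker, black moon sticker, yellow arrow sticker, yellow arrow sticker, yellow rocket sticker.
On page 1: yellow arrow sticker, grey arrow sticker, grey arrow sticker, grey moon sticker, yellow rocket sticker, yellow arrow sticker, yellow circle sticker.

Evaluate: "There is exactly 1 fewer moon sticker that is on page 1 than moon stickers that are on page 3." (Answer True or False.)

False

moon stickers on page 1: 1.
moon stickers on page 3: 3.
The claim requires 3 − 1 (= 2) to equal 1, which does not hold.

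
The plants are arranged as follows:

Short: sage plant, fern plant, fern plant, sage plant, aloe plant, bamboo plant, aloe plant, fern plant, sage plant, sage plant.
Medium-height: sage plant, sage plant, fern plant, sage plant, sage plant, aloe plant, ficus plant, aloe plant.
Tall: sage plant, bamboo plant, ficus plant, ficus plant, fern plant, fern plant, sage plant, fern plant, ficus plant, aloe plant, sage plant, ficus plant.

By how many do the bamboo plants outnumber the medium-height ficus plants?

bamboo plants: 2.
medium-height ficus plants: 1.
2 − 1 = 1.

1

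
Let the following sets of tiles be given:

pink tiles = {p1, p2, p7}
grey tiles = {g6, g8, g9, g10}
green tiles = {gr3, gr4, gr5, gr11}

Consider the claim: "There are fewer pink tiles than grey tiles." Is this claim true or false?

There are 3 pink tiles.
There are 4 grey tiles.
The claim requires 3 < 4, which holds.

True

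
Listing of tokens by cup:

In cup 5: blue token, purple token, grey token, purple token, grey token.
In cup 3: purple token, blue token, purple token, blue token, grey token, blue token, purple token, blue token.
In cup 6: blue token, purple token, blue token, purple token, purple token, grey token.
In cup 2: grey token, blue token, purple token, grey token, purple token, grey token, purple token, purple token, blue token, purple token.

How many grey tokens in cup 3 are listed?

1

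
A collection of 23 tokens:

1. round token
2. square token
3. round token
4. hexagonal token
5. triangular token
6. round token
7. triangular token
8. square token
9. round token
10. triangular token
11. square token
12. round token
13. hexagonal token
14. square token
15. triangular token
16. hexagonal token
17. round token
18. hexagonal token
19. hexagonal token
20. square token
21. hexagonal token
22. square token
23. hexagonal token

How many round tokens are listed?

6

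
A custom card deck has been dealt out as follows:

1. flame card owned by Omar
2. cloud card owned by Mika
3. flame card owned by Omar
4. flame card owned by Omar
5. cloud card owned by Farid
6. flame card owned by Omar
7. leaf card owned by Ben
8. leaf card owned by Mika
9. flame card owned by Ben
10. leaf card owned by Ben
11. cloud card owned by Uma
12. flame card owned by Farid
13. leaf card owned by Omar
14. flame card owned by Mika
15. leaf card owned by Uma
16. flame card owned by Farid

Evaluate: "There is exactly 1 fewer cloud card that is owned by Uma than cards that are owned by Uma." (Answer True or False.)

|cloud cards owned by Uma| = 1.
|cards owned by Uma| = 2.
The claim requires 2 − 1 (= 1) to equal 1, which holds.

True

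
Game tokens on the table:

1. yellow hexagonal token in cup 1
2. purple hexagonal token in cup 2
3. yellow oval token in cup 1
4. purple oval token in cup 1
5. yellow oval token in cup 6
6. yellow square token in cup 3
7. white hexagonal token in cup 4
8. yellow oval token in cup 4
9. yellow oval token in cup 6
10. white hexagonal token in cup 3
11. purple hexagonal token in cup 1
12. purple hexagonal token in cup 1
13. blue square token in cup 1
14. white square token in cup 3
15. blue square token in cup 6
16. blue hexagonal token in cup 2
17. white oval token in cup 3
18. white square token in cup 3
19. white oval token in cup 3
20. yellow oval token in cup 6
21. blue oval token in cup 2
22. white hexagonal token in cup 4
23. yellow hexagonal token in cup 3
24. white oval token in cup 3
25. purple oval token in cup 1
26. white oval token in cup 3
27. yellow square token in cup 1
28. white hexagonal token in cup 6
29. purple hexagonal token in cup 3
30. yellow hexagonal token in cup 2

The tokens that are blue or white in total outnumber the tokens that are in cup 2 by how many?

10

tokens that are blue or white: 14.
tokens in cup 2: 4.
14 − 4 = 10.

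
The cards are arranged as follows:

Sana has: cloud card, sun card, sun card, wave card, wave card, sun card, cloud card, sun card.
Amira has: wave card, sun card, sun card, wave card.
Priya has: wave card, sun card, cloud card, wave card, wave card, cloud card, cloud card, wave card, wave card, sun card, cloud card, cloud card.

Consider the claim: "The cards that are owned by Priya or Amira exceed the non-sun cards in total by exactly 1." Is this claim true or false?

False

Count of cards owned by Priya or Amira: 16.
There are 16 non-sun cards.
The claim requires 16 − 16 (= 0) to equal 1, which does not hold.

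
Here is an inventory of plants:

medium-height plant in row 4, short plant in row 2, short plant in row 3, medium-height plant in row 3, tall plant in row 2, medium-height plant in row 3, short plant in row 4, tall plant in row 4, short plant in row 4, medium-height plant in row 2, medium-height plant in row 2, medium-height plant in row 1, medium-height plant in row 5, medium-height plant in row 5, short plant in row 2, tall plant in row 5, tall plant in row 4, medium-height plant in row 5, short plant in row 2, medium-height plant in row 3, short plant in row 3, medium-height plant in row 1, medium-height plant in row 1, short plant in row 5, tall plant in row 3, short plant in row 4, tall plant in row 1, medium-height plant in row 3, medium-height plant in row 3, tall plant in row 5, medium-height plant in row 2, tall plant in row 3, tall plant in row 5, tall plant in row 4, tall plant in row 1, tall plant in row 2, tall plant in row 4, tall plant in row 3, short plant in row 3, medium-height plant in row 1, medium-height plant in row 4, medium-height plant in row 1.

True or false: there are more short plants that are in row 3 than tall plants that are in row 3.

short plants in row 3: 3.
tall plants in row 3: 3.
The claim requires 3 > 3, which does not hold.

False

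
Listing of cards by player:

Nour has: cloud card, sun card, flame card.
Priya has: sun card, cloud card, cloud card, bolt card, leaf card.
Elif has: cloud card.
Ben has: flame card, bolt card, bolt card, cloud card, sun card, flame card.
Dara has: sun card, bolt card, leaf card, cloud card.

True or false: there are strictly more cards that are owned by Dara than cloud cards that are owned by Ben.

|cards owned by Dara| = 4.
|cloud cards owned by Ben| = 1.
The claim requires 4 > 1, which holds.

True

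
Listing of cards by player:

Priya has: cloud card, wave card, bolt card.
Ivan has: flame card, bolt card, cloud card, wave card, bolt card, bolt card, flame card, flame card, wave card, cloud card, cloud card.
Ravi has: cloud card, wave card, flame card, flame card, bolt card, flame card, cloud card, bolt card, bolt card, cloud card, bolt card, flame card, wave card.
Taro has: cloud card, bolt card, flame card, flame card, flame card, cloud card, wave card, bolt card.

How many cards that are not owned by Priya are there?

Total cards: 35; with the excluded value: 3; remaining 35 − 3 = 32.

32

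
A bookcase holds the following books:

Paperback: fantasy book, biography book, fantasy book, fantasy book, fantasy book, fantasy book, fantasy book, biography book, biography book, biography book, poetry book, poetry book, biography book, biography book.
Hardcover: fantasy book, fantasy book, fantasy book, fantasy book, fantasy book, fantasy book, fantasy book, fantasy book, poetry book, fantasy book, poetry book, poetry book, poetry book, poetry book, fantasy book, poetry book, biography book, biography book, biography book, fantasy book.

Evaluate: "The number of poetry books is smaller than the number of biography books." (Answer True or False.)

poetry books: 8.
biography books: 9.
The claim requires 8 < 9, which holds.

True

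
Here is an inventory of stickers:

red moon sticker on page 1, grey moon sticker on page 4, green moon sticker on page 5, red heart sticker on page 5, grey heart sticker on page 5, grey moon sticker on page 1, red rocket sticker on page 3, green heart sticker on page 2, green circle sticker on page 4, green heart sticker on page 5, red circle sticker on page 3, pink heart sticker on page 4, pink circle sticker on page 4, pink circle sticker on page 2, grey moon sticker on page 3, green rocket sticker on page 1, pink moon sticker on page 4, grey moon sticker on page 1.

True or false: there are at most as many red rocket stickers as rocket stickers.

There is 1 red rocket sticker.
There are 2 rocket stickers.
The claim requires 1 ≤ 2, which holds.

True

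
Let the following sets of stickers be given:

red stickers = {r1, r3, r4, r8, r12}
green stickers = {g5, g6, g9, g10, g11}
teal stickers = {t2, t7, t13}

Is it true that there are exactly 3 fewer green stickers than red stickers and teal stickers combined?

True

There are 5 green stickers.
red stickers: 5; teal stickers: 3; combined: 5 + 3 = 8.
The claim requires 8 − 5 (= 3) to equal 3, which holds.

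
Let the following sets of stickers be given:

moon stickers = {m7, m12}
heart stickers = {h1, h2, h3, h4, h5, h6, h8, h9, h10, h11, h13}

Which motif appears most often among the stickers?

heart

Counts by motif: heart 11, moon 2.
The maximum is 11, held uniquely by heart.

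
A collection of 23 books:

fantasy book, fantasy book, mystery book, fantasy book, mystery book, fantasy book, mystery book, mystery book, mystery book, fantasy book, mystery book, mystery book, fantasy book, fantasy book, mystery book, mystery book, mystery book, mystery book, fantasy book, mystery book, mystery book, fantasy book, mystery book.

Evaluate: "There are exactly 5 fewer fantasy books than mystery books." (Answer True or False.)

There are 9 fantasy books.
There are 14 mystery books.
The claim requires 14 − 9 (= 5) to equal 5, which holds.

True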